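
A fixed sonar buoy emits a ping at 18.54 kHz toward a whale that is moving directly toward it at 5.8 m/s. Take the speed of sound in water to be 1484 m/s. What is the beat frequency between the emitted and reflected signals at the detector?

145 Hz

At the whale (a moving observer), f₁ = f₀ · (v + u)/v = 18.54 × 1489.8/1484 ≈ 18.6125 kHz.
The reflection then acts as a moving source: f₂ = f₁ · v/(v − u) ≈ 18.6855 kHz.
Beat frequency (with f₀ = 18540 Hz): |f₂ − f₀| = 2u·f₀/(v − u) = 2 × 5.8 × 18540/1478.2 ≈ 145 Hz.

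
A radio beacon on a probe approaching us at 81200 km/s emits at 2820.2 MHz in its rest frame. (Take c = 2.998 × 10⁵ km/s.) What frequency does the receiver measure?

3723.2 MHz

β = v/c = 81200/299800 = 0.2708.
Relativistic Doppler for frequency: f' = f₀ · √((1 + β)/(1 − β)).
f' = 2820.2 × √(1.2708/0.7292) = 2820.2 × 1.32019 ≈ 3723.2 MHz.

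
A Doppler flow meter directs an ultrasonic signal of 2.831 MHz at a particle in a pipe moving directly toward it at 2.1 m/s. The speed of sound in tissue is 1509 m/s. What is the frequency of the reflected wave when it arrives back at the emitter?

2.839 MHz

The particle in a pipe first receives the wave as a moving observer: f₁ = f₀ · (v + u)/v = 2.831 × (1509 + 2.1)/1509 ≈ 2.835 MHz.
The reflection then acts as a moving source: f₂ = f₁ · v/(v − u) ≈ 2.839 MHz.
Equivalently f₂ = f₀ · (v + u)/(v − u).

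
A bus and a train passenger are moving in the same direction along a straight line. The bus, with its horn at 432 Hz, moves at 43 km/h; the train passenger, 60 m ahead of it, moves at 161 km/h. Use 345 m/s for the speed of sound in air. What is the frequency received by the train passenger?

389 Hz

43 km/h = 11.94 m/s; 161 km/h = 44.72 m/s.
The train passenger is ahead, so the bus is moving toward it while the train passenger is moving away from the bus.
General Doppler shift: f' = f · (v − v_o)/(v − v_s).
f' = 432 × (345 − 44.72)/(345 − 11.94) = 432 × 300.28/333.06 ≈ 389 Hz.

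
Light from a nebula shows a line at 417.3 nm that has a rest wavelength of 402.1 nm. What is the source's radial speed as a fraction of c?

λ'/λ₀ = 1.0378 > 1 (redshift), so the source is receding.
λ'/λ₀ = √((1 + β)/(1 − β)) for a receding source ⇒ β = (r² − 1)/(r² + 1) with r = λ'/λ₀.
β = (1.0770 − 1)/(1.0770 + 1) ≈ 0.037.

0.037c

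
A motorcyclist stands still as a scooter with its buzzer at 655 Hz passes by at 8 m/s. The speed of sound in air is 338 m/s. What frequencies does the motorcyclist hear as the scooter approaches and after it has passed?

Approaching: f₁ = f · v/(v − v_s) = 655 × 338/330 ≈ 671 Hz.
Receding: f₂ = f · v/(v + v_s) = 655 × 338/346 ≈ 640 Hz.

671 Hz approaching; 640 Hz receding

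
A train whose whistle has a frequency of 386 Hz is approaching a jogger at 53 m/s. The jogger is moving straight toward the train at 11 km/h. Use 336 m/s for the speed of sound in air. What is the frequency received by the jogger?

11 km/h = 3.056 m/s.
General Doppler shift: f' = f · (v + v_o)/(v − v_s).
f' = 386 × (336 + 3.056)/(336 − 53) = 386 × 339.06/283 ≈ 462 Hz.

462 Hz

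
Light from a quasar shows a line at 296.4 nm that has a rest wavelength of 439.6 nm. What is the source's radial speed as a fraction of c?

λ'/λ₀ = 0.6742 < 1 (blueshift), so the source is approaching.
λ'/λ₀ = √((1 − β)/(1 + β)) for an approaching source ⇒ β = (1 − r²)/(1 + r²) with r = λ'/λ₀.
β = (1 − 0.4546)/(1 + 0.4546) ≈ 0.375.

0.375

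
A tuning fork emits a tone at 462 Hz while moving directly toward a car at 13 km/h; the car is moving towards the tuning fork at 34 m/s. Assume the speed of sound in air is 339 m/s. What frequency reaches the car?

13 km/h = 3.611 m/s.
Both move, so f' = f · (v + v_o)/(v − v_s).
f' = 462 × (339 + 34)/(339 − 3.611) = 462 × 373/335.39 ≈ 514 Hz.

514 Hz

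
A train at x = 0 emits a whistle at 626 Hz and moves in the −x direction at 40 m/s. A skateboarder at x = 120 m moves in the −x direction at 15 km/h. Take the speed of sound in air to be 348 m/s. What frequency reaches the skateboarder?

568 Hz

15 km/h = 4.167 m/s.
The observer lies on the +x side, so the source is heading away from the observer and the observer is heading toward the source.
Both move, so f' = f · (v + v_o)/(v + v_s).
f' = 626 × (348 + 4.167)/(348 + 40) = 626 × 352.17/388 ≈ 568 Hz.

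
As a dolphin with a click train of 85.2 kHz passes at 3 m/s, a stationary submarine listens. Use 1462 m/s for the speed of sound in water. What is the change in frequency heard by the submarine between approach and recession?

Approaching: f₁ = f · v/(v − v_s) = 85.2 × 1462/1459 ≈ 85.375 kHz.
Receding: f₂ = f · v/(v + v_s) = 85.2 × 1462/1465 ≈ 85.026 kHz.
Drop: f₁ − f₂ = 2f·v·v_s/(v² − v_s²) = 2 × 85.2 × 1462 × 3/(1462² − 3²) ≈ 0.350 kHz.

0.350 kHz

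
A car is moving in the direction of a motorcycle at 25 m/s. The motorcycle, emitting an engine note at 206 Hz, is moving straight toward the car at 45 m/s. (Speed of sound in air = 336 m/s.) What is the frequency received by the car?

Both move, so f' = f · (v + v_o)/(v − v_s).
f' = 206 × (336 + 25)/(336 − 45) = 206 × 361/291 ≈ 256 Hz.

256 Hz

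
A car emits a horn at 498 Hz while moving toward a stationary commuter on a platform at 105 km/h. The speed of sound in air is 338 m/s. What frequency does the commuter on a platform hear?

105 km/h = 29.17 m/s.
Moving source, stationary observer: f' = f · v/(v − v_s) since the source is approaching.
f' = 498 × 338/(338 − 29.17) = 498 × 338/308.8 ≈ 545 Hz.

545 Hz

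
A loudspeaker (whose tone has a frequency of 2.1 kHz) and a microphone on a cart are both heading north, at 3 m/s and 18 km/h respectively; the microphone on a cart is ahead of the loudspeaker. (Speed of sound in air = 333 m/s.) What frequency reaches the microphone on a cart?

2.09 kHz

18 km/h = 5 m/s.
The microphone on a cart is ahead, so the loudspeaker is moving toward it while the microphone on a cart is moving away from the loudspeaker.
Both move, so f' = f · (v − v_o)/(v − v_s).
f' = 2.1 × (333 − 5)/(333 − 3) = 2.1 × 328/330 ≈ 2.09 kHz.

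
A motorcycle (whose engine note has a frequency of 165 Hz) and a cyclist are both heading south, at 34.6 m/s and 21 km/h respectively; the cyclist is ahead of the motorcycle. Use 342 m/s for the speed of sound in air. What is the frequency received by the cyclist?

21 km/h = 5.833 m/s.
The cyclist is ahead, so the motorcycle is moving toward it while the cyclist is moving away from the motorcycle.
General Doppler shift: f' = f · (v − v_o)/(v − v_s).
f' = 165 × (342 − 5.833)/(342 − 34.6) = 165 × 336.17/307.4 ≈ 180 Hz.

180 Hz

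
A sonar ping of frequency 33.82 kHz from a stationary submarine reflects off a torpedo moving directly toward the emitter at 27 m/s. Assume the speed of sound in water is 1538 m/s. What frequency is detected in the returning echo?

At the torpedo (a moving observer), f₁ = f₀ · (v + u)/v = 33.82 × 1565/1538 ≈ 34.4 kHz.
The reflection then acts as a moving source: f₂ = f₁ · v/(v − u) ≈ 35.0 kHz.
Equivalently f₂ = f₀ · (v + u)/(v − u).

35.0 kHz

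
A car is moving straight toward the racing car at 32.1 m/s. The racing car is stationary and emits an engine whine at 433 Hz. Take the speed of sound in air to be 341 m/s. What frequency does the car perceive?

Moving observer, stationary source: f' = f · (v + v_o)/v.
f' = 433 × (341 + 32.1)/341 = 433 × 373.1/341 ≈ 474 Hz.

474 Hz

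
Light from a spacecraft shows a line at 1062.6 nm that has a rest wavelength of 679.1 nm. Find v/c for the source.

λ'/λ₀ = 1.5647 > 1 (redshift), so the source is receding.
λ'/λ₀ = √((1 + β)/(1 − β)) for a receding source ⇒ β = (r² − 1)/(r² + 1) with r = λ'/λ₀.
β = (2.4483 − 1)/(2.4483 + 1) ≈ 0.420.

0.420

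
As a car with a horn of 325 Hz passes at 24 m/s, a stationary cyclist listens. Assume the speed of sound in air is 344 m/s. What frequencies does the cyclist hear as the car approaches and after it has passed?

349 Hz approaching; 304 Hz receding

Approaching: f₁ = f · v/(v − v_s) = 325 × 344/320 ≈ 349 Hz.
Receding: f₂ = f · v/(v + v_s) = 325 × 344/368 ≈ 304 Hz.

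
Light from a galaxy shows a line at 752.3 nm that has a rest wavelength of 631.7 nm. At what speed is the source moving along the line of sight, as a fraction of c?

0.173c

λ'/λ₀ = 1.1909 > 1 (redshift), so the source is receding.
λ'/λ₀ = √((1 + β)/(1 − β)) for a receding source ⇒ β = (r² − 1)/(r² + 1) with r = λ'/λ₀.
β = (1.4183 − 1)/(1.4183 + 1) ≈ 0.173.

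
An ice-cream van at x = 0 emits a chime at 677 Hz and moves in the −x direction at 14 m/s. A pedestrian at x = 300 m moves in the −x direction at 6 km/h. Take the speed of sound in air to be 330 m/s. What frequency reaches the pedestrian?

6 km/h = 1.667 m/s.
The observer lies on the +x side, so the source is heading away from the observer and the observer is heading toward the source.
Both move, so f' = f · (v + v_o)/(v + v_s).
f' = 677 × (330 + 1.667)/(330 + 14) = 677 × 331.67/344 ≈ 653 Hz.

653 Hz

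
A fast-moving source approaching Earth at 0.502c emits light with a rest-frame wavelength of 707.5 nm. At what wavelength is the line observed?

407.4 nm

Relativistic Doppler for wavelength: λ' = λ₀ · √((1 − β)/(1 + β)).
λ' = 707.5 × √(0.4980/1.5020) = 707.5 × 0.57581 ≈ 407.4 nm.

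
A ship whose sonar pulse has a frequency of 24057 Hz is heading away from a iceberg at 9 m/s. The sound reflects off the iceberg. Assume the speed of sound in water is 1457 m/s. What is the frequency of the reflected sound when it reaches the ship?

The iceberg receives the sound from a moving source: f₁ = f₀ · v/(v + v_e) = 24057 × 1457/1466 ≈ 23909 Hz.
On the return leg the ship is a moving observer: f₂ = f₁ · (v − v_e)/v = 23909 × 1448/1457 ≈ 23762 Hz.
Equivalently f₂ = f₀ · (v − v_e)/(v + v_e).

23762 Hz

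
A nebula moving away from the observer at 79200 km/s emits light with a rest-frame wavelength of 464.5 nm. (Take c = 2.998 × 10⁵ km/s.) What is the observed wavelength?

β = v/c = 79200/299800 = 0.2642.
Relativistic Doppler for wavelength: λ' = λ₀ · √((1 + β)/(1 − β)).
λ' = 464.5 × √(1.2642/0.7358) = 464.5 × 1.31074 ≈ 608.8 nm.

608.8 nm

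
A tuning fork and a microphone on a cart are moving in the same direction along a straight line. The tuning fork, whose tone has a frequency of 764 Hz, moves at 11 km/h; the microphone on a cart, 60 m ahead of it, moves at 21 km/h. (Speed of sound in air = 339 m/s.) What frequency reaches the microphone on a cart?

11 km/h = 3.056 m/s; 21 km/h = 5.833 m/s.
The microphone on a cart is ahead, so the tuning fork is moving toward it while the microphone on a cart is moving away from the tuning fork.
With source approaching and observer receding, f' = f · (v − v_o)/(v − v_s).
f' = 764 × (339 − 5.833)/(339 − 3.056) = 764 × 333.17/335.94 ≈ 758 Hz.

758 Hz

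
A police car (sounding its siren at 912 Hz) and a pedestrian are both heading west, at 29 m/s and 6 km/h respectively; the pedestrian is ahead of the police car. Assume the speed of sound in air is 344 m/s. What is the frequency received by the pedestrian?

991 Hz

6 km/h = 1.667 m/s.
The pedestrian is ahead, so the police car is moving toward it while the pedestrian is moving away from the police car.
Both move, so f' = f · (v − v_o)/(v − v_s).
f' = 912 × (344 − 1.667)/(344 − 29) = 912 × 342.33/315 ≈ 991 Hz.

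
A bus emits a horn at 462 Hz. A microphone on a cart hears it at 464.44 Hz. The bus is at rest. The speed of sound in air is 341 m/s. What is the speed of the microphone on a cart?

f' > f, so the microphone on a cart is approaching.
f' = f · (v + v_o)/v ⇒ v_o = v · |f'/f − 1|.
v_o = 341 × |464.44/462 − 1| = 341 × 0.005281 ≈ 1.80 m/s.

1.80 m/s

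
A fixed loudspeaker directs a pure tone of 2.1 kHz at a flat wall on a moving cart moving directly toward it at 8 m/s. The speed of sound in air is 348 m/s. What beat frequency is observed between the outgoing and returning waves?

99 Hz

At the flat wall on a moving cart (a moving observer), f₁ = f₀ · (v + u)/v = 2.1 × 356/348 ≈ 2.1483 kHz.
On reflection it acts as a source moving toward the stationary detector: f₂ = f₁ · v/(v − u) = 2.1483 × 348/340 ≈ 2.1988 kHz.
Equivalently f₂ = f₀ · (v + u)/(v − u).
Beat frequency (with f₀ = 2100 Hz): |f₂ − f₀| = 2u·f₀/(v − u) = 2 × 8 × 2100/340 ≈ 99 Hz.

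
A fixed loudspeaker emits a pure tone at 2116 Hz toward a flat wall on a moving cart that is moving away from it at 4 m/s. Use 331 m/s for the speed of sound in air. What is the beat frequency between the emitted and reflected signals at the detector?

50.5 Hz

The flat wall on a moving cart first receives the wave as a moving observer: f₁ = f₀ · (v − u)/v = 2116 × (331 − 4)/331 ≈ 2090.4 Hz.
The reflection then acts as a moving source: f₂ = f₁ · v/(v + u) ≈ 2065.5 Hz.
Equivalently f₂ = f₀ · (v − u)/(v + u).
Beat frequency: |f₂ − f₀| = 2u·f₀/(v + u) = 2 × 4 × 2116/335 ≈ 50.5 Hz.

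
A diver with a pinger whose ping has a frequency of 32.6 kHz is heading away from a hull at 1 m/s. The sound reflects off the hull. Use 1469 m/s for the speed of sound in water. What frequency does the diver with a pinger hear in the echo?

The hull receives the sound from a moving source: f₁ = f₀ · v/(v + v_e) = 32.6 × 1469/1470 ≈ 32.6 kHz.
On the return leg the diver with a pinger is a moving observer: f₂ = f₁ · (v − v_e)/v = 32.6 × 1468/1469 ≈ 32.6 kHz.
Equivalently f₂ = f₀ · (v − v_e)/(v + v_e).

32.6 kHz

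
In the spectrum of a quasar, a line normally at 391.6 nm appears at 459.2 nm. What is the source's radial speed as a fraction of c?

λ'/λ₀ = 1.1726 > 1 (redshift), so the source is receding.
λ'/λ₀ = √((1 + β)/(1 − β)) for a receding source ⇒ β = (r² − 1)/(r² + 1) with r = λ'/λ₀.
β = (1.3750 − 1)/(1.3750 + 1) ≈ 0.158.

0.158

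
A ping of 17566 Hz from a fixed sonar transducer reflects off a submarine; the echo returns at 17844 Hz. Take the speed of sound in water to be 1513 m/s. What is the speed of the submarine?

11.9 m/s

Double Doppler shift off a moving reflector: f₂ = f₀ · (v + u)/(v − u) (u > 0 toward emitter).
Rearranging, u = v · (f₂ − f₀)/(f₂ + f₀) = 1513 × 278/35410 ≈ 11.9 m/s.
So the submarine is moving at 11.9 m/s toward the emitter.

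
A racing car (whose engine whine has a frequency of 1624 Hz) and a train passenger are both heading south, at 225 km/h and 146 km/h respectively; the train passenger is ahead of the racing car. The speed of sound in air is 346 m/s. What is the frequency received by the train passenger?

1750 Hz

225 km/h = 62.5 m/s; 146 km/h = 40.56 m/s.
The train passenger is ahead, so the racing car is moving toward it while the train passenger is moving away from the racing car.
With source approaching and observer receding, f' = f · (v − v_o)/(v − v_s).
f' = 1624 × (346 − 40.56)/(346 − 62.5) = 1624 × 305.44/283.5 ≈ 1750 Hz.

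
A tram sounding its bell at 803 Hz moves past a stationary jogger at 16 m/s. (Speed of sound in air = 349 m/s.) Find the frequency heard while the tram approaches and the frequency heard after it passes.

842 Hz approaching; 768 Hz receding

Approaching: f₁ = f · v/(v − v_s) = 803 × 349/333 ≈ 842 Hz.
Receding: f₂ = f · v/(v + v_s) = 803 × 349/365 ≈ 768 Hz.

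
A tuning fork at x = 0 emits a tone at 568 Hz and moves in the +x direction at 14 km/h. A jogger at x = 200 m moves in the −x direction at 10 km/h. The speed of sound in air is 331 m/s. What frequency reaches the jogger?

14 km/h = 3.889 m/s; 10 km/h = 2.778 m/s.
The observer lies on the +x side, so the source is heading toward the observer and the observer is heading toward the source.
Both move, so f' = f · (v + v_o)/(v − v_s).
f' = 568 × (331 + 2.778)/(331 − 3.889) = 568 × 333.78/327.11 ≈ 580 Hz.

580 Hz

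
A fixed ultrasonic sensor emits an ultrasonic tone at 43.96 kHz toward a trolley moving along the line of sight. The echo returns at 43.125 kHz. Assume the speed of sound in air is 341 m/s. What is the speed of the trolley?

3.3 m/s

Double Doppler shift off a moving reflector: f₂ = f₀ · (v + u)/(v − u) (u > 0 toward emitter).
Rearranging, u = v · (f₂ − f₀)/(f₂ + f₀) = 341 × -0.835/87.085 ≈ -3.3 m/s.
So the trolley is moving at 3.3 m/s away from the emitter.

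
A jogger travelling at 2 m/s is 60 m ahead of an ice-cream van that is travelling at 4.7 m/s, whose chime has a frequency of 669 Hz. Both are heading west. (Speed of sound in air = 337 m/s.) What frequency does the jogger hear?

The jogger is ahead, so the ice-cream van is moving toward it while the jogger is moving away from the ice-cream van.
With source approaching and observer receding, f' = f · (v − v_o)/(v − v_s).
f' = 669 × (337 − 2)/(337 − 4.7) = 669 × 335/332.3 ≈ 674 Hz.

674 Hz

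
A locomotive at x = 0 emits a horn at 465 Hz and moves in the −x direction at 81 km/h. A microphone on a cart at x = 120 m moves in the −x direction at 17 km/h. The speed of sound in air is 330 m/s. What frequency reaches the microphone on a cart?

442 Hz

81 km/h = 22.5 m/s; 17 km/h = 4.722 m/s.
The observer lies on the +x side, so the source is heading away from the observer and the observer is heading toward the source.
With source receding and observer approaching, f' = f · (v + v_o)/(v + v_s).
f' = 465 × (330 + 4.722)/(330 + 22.5) = 465 × 334.72/352.5 ≈ 442 Hz.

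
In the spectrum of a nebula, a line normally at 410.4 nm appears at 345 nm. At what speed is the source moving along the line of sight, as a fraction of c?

0.172c

λ'/λ₀ = 0.8406 < 1 (blueshift), so the source is approaching.
λ'/λ₀ = √((1 − β)/(1 + β)) for an approaching source ⇒ β = (1 − r²)/(1 + r²) with r = λ'/λ₀.
β = (1 − 0.7067)/(1 + 0.7067) ≈ 0.172.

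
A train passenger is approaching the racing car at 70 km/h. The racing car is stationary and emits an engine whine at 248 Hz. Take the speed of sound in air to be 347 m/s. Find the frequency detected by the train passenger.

70 km/h = 19.44 m/s.
Only the observer moves, toward the source, so f' = f · (v + v_o)/v.
f' = 248 × (347 + 19.44)/347 = 248 × 366.44/347 ≈ 262 Hz.

262 Hz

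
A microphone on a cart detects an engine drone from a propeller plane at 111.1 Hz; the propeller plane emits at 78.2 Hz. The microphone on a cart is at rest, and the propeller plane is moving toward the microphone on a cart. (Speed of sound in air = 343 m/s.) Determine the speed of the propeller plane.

102 m/s

f' = f · v/(v − v_s) ⇒ v_s = v · |1 − f/f'|.
v_s = 343 × |1 − 78.2/111.1| = 343 × 0.2961 ≈ 102 m/s.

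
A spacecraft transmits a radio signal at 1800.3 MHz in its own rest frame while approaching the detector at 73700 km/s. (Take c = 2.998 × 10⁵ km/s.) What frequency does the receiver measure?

β = v/c = 73700/299800 = 0.2458.
Relativistic Doppler for frequency: f' = f₀ · √((1 + β)/(1 − β)).
f' = 1800.3 × √(1.2458/0.7542) = 1800.3 × 1.28527 ≈ 2313.9 MHz.

2313.9 MHz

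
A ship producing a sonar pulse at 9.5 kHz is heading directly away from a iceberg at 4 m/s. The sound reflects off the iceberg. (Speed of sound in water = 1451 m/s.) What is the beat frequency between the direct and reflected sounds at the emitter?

52.2 Hz

The iceberg receives the sound from a moving source: f₁ = f₀ · v/(v + v_e) = 9.5 × 1451/1455 ≈ 9.4739 kHz.
On the return leg the ship is a moving observer: f₂ = f₁ · (v − v_e)/v = 9.4739 × 1447/1451 ≈ 9.4478 kHz.
Equivalently f₂ = f₀ · (v − v_e)/(v + v_e).
Beat against the emitted tone (with f₀ = 9500 Hz): |f₂ − f₀| = 2v_e·f₀/(v + v_e) = 2 × 4 × 9500/1455 ≈ 52.2 Hz.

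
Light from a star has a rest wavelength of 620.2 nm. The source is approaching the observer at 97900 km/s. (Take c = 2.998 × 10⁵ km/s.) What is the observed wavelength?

441.9 nm

β = v/c = 97900/299800 = 0.3266.
Relativistic Doppler for wavelength: λ' = λ₀ · √((1 − β)/(1 + β)).
λ' = 620.2 × √(0.6734/1.3266) = 620.2 × 0.71251 ≈ 441.9 nm.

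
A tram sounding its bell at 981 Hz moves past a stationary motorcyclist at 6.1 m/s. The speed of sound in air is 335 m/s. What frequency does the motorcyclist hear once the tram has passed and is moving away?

Receding: f₂ = f · v/(v + v_s) = 981 × 335/341.1 ≈ 963 Hz.

963 Hz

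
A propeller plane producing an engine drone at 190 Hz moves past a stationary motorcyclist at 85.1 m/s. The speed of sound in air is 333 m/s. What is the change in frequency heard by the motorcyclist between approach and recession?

Approaching: f₁ = f · v/(v − v_s) = 190 × 333/247.9 ≈ 255 Hz.
Receding: f₂ = f · v/(v + v_s) = 190 × 333/418.1 ≈ 151 Hz.
Drop: f₁ − f₂ = 2f·v·v_s/(v² − v_s²) = 2 × 190 × 333 × 85.1/(333² − 85.1²) ≈ 104 Hz.

104 Hz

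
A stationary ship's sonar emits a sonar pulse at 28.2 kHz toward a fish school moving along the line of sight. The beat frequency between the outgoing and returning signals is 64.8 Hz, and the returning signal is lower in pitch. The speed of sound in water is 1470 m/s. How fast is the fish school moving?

1.69 m/s

Double Doppler shift off a moving reflector: f₂ = f₀ · (v + u)/(v − u) (u > 0 toward emitter).
Returning signal is lower, so f₂ = f₀ − Δf = 28200 − 64.8 = 28135.2 Hz.
Rearranging, u = v · (f₂ − f₀)/(f₂ + f₀) = 1470 × -64.8/56335.2 ≈ -1.69 m/s.
So the fish school is moving at 1.69 m/s away from the emitter.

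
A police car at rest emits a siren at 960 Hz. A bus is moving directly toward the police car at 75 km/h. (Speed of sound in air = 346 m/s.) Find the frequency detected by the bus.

1018 Hz

75 km/h = 20.83 m/s.
Moving observer, stationary source: f' = f · (v + v_o)/v.
f' = 960 × (346 + 20.83)/346 = 960 × 366.83/346 ≈ 1018 Hz.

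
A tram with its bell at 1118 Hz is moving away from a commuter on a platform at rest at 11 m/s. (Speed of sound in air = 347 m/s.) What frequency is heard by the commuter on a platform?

Moving source, stationary observer: f' = f · v/(v + v_s) since the source is receding.
f' = 1118 × 347/(347 + 11) = 1118 × 347/358 ≈ 1084 Hz.

1084 Hz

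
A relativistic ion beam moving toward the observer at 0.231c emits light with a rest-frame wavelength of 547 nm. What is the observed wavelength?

Relativistic Doppler for wavelength: λ' = λ₀ · √((1 − β)/(1 + β)).
λ' = 547 × √(0.7690/1.2310) = 547 × 0.79038 ≈ 432.3 nm.

432.3 nm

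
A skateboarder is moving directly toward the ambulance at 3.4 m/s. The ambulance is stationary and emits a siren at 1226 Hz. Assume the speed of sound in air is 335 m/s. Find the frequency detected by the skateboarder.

Moving observer, stationary source: f' = f · (v + v_o)/v.
f' = 1226 × (335 + 3.4)/335 = 1226 × 338.4/335 ≈ 1238 Hz.

1238 Hz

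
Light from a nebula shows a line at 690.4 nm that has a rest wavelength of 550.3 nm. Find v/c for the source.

λ'/λ₀ = 1.2546 > 1 (redshift), so the source is receding.
λ'/λ₀ = √((1 + β)/(1 − β)) for a receding source ⇒ β = (r² − 1)/(r² + 1) with r = λ'/λ₀.
β = (1.5740 − 1)/(1.5740 + 1) ≈ 0.223.

0.223c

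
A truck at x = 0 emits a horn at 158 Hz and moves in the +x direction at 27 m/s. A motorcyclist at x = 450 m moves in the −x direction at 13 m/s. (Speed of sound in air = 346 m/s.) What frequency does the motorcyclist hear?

The observer lies on the +x side, so the source is heading toward the observer and the observer is heading toward the source.
Both move, so f' = f · (v + v_o)/(v − v_s).
f' = 158 × (346 + 13)/(346 − 27) = 158 × 359/319 ≈ 178 Hz.

178 Hz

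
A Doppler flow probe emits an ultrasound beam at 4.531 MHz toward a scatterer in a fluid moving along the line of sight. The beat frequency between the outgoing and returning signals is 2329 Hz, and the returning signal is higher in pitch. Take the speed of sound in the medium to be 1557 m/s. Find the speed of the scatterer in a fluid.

Double Doppler shift off a moving reflector: f₂ = f₀ · (v + u)/(v − u) (u > 0 toward emitter).
Returning signal is higher, so f₂ = f₀ + Δf = 4531000 + 2329 = 4533329 Hz.
Rearranging, u = v · (f₂ − f₀)/(f₂ + f₀) = 1557 × 2329/9064329 ≈ 0.40 m/s.
So the scatterer in a fluid is moving at 0.40 m/s toward the emitter.

0.40 m/s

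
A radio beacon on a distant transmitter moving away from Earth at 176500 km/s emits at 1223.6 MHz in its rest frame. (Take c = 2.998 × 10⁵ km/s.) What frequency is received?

β = v/c = 176500/299800 = 0.5887.
Relativistic Doppler for frequency: f' = f₀ · √((1 − β)/(1 + β)).
f' = 1223.6 × √(0.4113/1.5887) = 1223.6 × 0.50879 ≈ 622.6 MHz.

622.6 MHz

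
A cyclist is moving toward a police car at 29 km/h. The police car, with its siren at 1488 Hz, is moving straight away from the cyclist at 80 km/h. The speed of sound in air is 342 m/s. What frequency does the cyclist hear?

80 km/h = 22.22 m/s; 29 km/h = 8.056 m/s.
With source receding and observer approaching, f' = f · (v + v_o)/(v + v_s).
f' = 1488 × (342 + 8.056)/(342 + 22.22) = 1488 × 350.06/364.22 ≈ 1430 Hz.

1430 Hz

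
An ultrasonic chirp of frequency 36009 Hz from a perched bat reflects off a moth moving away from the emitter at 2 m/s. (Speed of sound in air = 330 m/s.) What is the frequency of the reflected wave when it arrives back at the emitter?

35575 Hz

At the moth (a moving observer), f₁ = f₀ · (v − u)/v = 36009 × 328/330 ≈ 35791 Hz.
The reflection then acts as a moving source: f₂ = f₁ · v/(v + u) ≈ 35575 Hz.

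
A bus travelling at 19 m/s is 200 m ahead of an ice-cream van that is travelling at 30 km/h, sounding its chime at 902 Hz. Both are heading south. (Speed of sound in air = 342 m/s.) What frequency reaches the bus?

873 Hz

30 km/h = 8.333 m/s.
The bus is ahead, so the ice-cream van is moving toward it while the bus is moving away from the ice-cream van.
Both move, so f' = f · (v − v_o)/(v − v_s).
f' = 902 × (342 − 19)/(342 − 8.333) = 902 × 323/333.67 ≈ 873 Hz.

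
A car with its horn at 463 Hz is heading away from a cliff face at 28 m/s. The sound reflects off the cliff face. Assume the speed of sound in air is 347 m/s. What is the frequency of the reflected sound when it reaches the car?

394 Hz

The cliff face receives the sound from a moving source: f₁ = f₀ · v/(v + v_e) = 463 × 347/375 ≈ 428 Hz.
On the return leg the car is a moving observer: f₂ = f₁ · (v − v_e)/v = 428 × 319/347 ≈ 394 Hz.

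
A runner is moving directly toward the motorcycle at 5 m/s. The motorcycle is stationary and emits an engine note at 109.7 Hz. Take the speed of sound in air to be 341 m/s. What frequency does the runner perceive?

111 Hz

Only the observer moves, toward the source, so f' = f · (v + v_o)/v.
f' = 109.7 × (341 + 5)/341 = 109.7 × 346/341 ≈ 111 Hz.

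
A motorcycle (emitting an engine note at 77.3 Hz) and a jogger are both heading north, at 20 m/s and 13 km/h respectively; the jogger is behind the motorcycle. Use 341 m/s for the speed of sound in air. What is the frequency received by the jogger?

13 km/h = 3.611 m/s.
The jogger is behind, so the motorcycle is moving away from it while the jogger is moving toward the motorcycle.
General Doppler shift: f' = f · (v + v_o)/(v + v_s).
f' = 77.3 × (341 + 3.611)/(341 + 20) = 77.3 × 344.61/361 ≈ 74 Hz.

74 Hz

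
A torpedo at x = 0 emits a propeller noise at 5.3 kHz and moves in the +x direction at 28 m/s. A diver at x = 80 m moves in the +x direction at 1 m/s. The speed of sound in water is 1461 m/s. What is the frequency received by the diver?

5.40 kHz

The observer lies on the +x side, so the source is heading toward the observer and the observer is heading away from the source.
With source approaching and observer receding, f' = f · (v − v_o)/(v − v_s).
f' = 5.3 × (1461 − 1)/(1461 − 28) = 5.3 × 1460/1433 ≈ 5.40 kHz.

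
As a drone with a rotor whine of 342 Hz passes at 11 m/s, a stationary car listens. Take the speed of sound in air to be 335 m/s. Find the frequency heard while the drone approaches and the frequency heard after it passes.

Approaching: f₁ = f · v/(v − v_s) = 342 × 335/324 ≈ 354 Hz.
Receding: f₂ = f · v/(v + v_s) = 342 × 335/346 ≈ 331 Hz.

354 Hz approaching; 331 Hz receding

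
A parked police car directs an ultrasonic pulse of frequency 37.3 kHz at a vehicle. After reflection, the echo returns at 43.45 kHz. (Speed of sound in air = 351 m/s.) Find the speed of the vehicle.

27 m/s

Double Doppler shift off a moving reflector: f₂ = f₀ · (v + u)/(v − u) (u > 0 toward emitter).
Rearranging, u = v · (f₂ − f₀)/(f₂ + f₀) = 351 × 6.15/80.75 ≈ 27 m/s.
So the vehicle is moving at 27 m/s toward the emitter.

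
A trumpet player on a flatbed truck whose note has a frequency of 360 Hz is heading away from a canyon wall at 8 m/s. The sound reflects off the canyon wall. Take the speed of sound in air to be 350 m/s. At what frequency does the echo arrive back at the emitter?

The canyon wall receives the sound from a moving source: f₁ = f₀ · v/(v + v_e) = 360 × 350/358 ≈ 352 Hz.
On the return leg the trumpet player on a flatbed truck is a moving observer: f₂ = f₁ · (v − v_e)/v = 352 × 342/350 ≈ 344 Hz.
Equivalently f₂ = f₀ · (v − v_e)/(v + v_e).

344 Hz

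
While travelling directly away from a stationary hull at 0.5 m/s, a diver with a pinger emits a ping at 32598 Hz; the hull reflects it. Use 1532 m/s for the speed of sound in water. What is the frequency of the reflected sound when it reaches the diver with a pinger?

The hull receives the sound from a moving source: f₁ = f₀ · v/(v + v_e) = 32598 × 1532/1532.5 ≈ 32587 Hz.
On the return leg the diver with a pinger is a moving observer: f₂ = f₁ · (v − v_e)/v = 32587 × 1531.5/1532 ≈ 32577 Hz.
Equivalently f₂ = f₀ · (v − v_e)/(v + v_e).

32577 Hz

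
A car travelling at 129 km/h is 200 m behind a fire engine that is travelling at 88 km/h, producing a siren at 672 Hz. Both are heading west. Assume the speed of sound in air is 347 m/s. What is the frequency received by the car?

88 km/h = 24.44 m/s; 129 km/h = 35.83 m/s.
The car is behind, so the fire engine is moving away from it while the car is moving toward the fire engine.
With source receding and observer approaching, f' = f · (v + v_o)/(v + v_s).
f' = 672 × (347 + 35.83)/(347 + 24.44) = 672 × 382.83/371.44 ≈ 693 Hz.

693 Hz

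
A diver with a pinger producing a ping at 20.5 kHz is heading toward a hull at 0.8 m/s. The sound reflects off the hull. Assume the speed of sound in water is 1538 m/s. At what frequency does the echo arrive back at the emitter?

20.5 kHz

The hull receives the sound from a moving source: f₁ = f₀ · v/(v − v_e) = 20.5 × 1538/1537.2 ≈ 20.5 kHz.
On the return leg the diver with a pinger is a moving observer: f₂ = f₁ · (v + v_e)/v = 20.5 × 1538.8/1538 ≈ 20.5 kHz.
Equivalently f₂ = f₀ · (v + v_e)/(v − v_e).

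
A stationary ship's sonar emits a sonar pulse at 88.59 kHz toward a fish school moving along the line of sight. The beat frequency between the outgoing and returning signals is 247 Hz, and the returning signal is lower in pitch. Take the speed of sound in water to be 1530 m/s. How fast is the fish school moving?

2.14 m/s

Double Doppler shift off a moving reflector: f₂ = f₀ · (v + u)/(v − u) (u > 0 toward emitter).
Returning signal is lower, so f₂ = f₀ − Δf = 88590 − 247 = 88343 Hz.
Rearranging, u = v · (f₂ − f₀)/(f₂ + f₀) = 1530 × -247/176933 ≈ -2.14 m/s.
So the fish school is moving at 2.14 m/s away from the emitter.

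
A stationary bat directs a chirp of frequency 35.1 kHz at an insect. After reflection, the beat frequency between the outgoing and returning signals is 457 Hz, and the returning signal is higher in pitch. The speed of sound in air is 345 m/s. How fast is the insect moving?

Double Doppler shift off a moving reflector: f₂ = f₀ · (v + u)/(v − u) (u > 0 toward emitter).
Returning signal is higher, so f₂ = f₀ + Δf = 35100 + 457 = 35557 Hz.
Rearranging, u = v · (f₂ − f₀)/(f₂ + f₀) = 345 × 457/70657 ≈ 2.23 m/s.
So the insect is moving at 2.23 m/s toward the emitter.

2.23 m/s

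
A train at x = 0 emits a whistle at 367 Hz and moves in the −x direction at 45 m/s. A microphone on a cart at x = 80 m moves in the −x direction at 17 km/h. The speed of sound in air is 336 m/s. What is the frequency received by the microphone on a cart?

17 km/h = 4.722 m/s.
The observer lies on the +x side, so the source is heading away from the observer and the observer is heading toward the source.
Both move, so f' = f · (v + v_o)/(v + v_s).
f' = 367 × (336 + 4.722)/(336 + 45) = 367 × 340.72/381 ≈ 328 Hz.

328 Hz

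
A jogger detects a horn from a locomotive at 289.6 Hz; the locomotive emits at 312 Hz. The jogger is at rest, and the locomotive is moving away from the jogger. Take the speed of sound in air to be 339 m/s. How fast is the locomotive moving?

f' = f · v/(v + v_s) ⇒ v_s = v · |1 − f/f'|.
v_s = 339 × |1 − 312/289.6| = 339 × 0.07735 ≈ 26 m/s.

26 m/s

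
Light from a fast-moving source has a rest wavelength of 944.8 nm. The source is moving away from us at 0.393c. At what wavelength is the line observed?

Relativistic Doppler for wavelength: λ' = λ₀ · √((1 + β)/(1 − β)).
λ' = 944.8 × √(1.3930/0.6070) = 944.8 × 1.51489 ≈ 1431.3 nm.

1431.3 nm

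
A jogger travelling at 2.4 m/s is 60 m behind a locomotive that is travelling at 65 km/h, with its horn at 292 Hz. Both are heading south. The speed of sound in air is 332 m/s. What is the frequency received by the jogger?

279 Hz

65 km/h = 18.06 m/s.
The jogger is behind, so the locomotive is moving away from it while the jogger is moving toward the locomotive.
Both move, so f' = f · (v + v_o)/(v + v_s).
f' = 292 × (332 + 2.4)/(332 + 18.06) = 292 × 334.4/350.06 ≈ 279 Hz.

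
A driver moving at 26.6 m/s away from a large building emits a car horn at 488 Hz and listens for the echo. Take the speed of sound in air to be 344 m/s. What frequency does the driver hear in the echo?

418 Hz

The large building receives the sound from a moving source: f₁ = f₀ · v/(v + v_e) = 488 × 344/370.6 ≈ 453 Hz.
On the return leg the driver is a moving observer: f₂ = f₁ · (v − v_e)/v = 453 × 317.4/344 ≈ 418 Hz.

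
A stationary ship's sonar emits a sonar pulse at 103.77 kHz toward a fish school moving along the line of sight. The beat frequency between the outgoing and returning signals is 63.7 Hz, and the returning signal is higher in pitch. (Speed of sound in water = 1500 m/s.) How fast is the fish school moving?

Double Doppler shift off a moving reflector: f₂ = f₀ · (v + u)/(v − u) (u > 0 toward emitter).
Returning signal is higher, so f₂ = f₀ + Δf = 103770 + 63.7 = 103833.7 Hz.
Rearranging, u = v · (f₂ − f₀)/(f₂ + f₀) = 1500 × 63.7/207603.7 ≈ 0.46 m/s.
So the fish school is moving at 0.46 m/s toward the emitter.

0.46 m/s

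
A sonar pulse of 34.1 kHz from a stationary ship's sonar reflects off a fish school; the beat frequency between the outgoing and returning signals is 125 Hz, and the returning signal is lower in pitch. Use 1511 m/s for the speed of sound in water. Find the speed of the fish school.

Double Doppler shift off a moving reflector: f₂ = f₀ · (v + u)/(v − u) (u > 0 toward emitter).
Returning signal is lower, so f₂ = f₀ − Δf = 34100 − 125 = 33975 Hz.
Rearranging, u = v · (f₂ − f₀)/(f₂ + f₀) = 1511 × -125/68075 ≈ -2.77 m/s.
So the fish school is moving at 2.77 m/s away from the emitter.

2.77 m/s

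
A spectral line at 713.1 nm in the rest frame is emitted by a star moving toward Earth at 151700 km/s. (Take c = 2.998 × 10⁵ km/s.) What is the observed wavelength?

408.4 nm

β = v/c = 151700/299800 = 0.5060.
Relativistic Doppler for wavelength: λ' = λ₀ · √((1 − β)/(1 + β)).
λ' = 713.1 × √(0.4940/1.5060) = 713.1 × 0.57273 ≈ 408.4 nm.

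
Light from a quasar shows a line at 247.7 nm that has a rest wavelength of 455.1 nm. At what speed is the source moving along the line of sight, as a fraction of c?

0.543

λ'/λ₀ = 0.5443 < 1 (blueshift), so the source is approaching.
λ'/λ₀ = √((1 − β)/(1 + β)) for an approaching source ⇒ β = (1 − r²)/(1 + r²) with r = λ'/λ₀.
β = (1 − 0.2962)/(1 + 0.2962) ≈ 0.543.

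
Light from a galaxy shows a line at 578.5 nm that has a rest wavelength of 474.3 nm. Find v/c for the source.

0.196c

λ'/λ₀ = 1.2197 > 1 (redshift), so the source is receding.
λ'/λ₀ = √((1 + β)/(1 − β)) for a receding source ⇒ β = (r² − 1)/(r² + 1) with r = λ'/λ₀.
β = (1.4876 − 1)/(1.4876 + 1) ≈ 0.196.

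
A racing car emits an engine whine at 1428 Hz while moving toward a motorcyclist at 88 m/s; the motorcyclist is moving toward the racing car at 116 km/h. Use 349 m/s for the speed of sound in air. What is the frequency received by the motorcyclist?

2086 Hz

116 km/h = 32.22 m/s.
With source approaching and observer approaching, f' = f · (v + v_o)/(v − v_s).
f' = 1428 × (349 + 32.22)/(349 − 88) = 1428 × 381.22/261 ≈ 2086 Hz.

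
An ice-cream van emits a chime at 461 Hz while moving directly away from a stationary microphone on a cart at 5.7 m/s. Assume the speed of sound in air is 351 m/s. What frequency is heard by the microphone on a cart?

454 Hz

Only the source moves, away from the listener, so f' = f · v/(v + v_s).
f' = 461 × 351/(351 + 5.7) = 461 × 351/356.7 ≈ 454 Hz.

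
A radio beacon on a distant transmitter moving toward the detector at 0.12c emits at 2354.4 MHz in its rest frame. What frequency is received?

Relativistic Doppler for frequency: f' = f₀ · √((1 + β)/(1 − β)).
f' = 2354.4 × √(1.1200/0.8800) = 2354.4 × 1.12815 ≈ 2656.1 MHz.

2656.1 MHz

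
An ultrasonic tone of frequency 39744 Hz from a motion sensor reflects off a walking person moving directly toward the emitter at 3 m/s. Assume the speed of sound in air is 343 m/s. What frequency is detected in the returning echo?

40445 Hz

At the walking person (a moving observer), f₁ = f₀ · (v + u)/v = 39744 × 346/343 ≈ 40092 Hz.
On reflection it acts as a source moving toward the stationary detector: f₂ = f₁ · v/(v − u) = 40092 × 343/340 ≈ 40445 Hz.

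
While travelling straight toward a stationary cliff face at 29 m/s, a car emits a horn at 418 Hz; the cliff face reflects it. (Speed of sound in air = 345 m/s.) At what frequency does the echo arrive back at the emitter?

The cliff face receives the sound from a moving source: f₁ = f₀ · v/(v − v_e) = 418 × 345/316 ≈ 456 Hz.
On the return leg the car is a moving observer: f₂ = f₁ · (v + v_e)/v = 456 × 374/345 ≈ 495 Hz.
Equivalently f₂ = f₀ · (v + v_e)/(v − v_e).

495 Hz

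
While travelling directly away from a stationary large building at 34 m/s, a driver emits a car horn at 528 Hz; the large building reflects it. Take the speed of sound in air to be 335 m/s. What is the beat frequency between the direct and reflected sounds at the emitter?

The large building receives the sound from a moving source: f₁ = f₀ · v/(v + v_e) = 528 × 335/369 ≈ 479.3 Hz.
On the return leg the driver is a moving observer: f₂ = f₁ · (v − v_e)/v = 479.3 × 301/335 ≈ 430.7 Hz.
Beat against the emitted tone: |f₂ − f₀| = 2v_e·f₀/(v + v_e) = 2 × 34 × 528/369 ≈ 97 Hz.

97 Hz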